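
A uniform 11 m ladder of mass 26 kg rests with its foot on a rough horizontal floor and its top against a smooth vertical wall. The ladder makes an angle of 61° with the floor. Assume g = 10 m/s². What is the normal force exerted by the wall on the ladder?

Torques about the foot: N_wall · 11 sin 61° = 26×10×5.5 cos 61° → N_wall = 72.06 N.

N_wall ≈ 72.1 N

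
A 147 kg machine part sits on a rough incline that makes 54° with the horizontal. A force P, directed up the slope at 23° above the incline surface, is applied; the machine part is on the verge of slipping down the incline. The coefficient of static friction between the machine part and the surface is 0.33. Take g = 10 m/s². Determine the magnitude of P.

P ≈ 1140 N

On the verge of sliding down the incline, friction equals μN and acts up the slope.
Perpendicular: N + P sin 23° = W cos 54° = 864 N.
Along incline: P cos 23° + μN = W sin 54° with W sin 54° = 1189 N.
Solving the pair for P and N: P = 1142 N, N = 417.8 N (and f = μN = 137.9 N).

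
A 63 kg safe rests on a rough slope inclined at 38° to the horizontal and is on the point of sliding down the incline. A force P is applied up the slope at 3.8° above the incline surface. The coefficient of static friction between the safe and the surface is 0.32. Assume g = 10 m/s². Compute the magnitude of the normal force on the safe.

N ≈ 481 N

On the verge of sliding down the incline, friction equals μN and acts up the slope.
Perpendicular: N + P sin 3.8° = W cos 38° = 496.4 N.
Along incline: P cos 3.8° + μN = W sin 38° with W sin 38° = 387.9 N.
Solving the pair for P and N: P = 234.5 N, N = 480.9 N (and f = μN = 153.9 N).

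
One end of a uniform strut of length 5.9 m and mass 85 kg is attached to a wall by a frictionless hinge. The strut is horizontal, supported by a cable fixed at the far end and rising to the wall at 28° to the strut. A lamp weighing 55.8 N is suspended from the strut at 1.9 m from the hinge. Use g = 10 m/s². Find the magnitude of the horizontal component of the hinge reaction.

Take torques about the hinge: T sin 28° · 5.9 = 85×10×2.95 + 55.8×1.9 = 2613.5 N·m.
So T = 2613.5 / (0.4695 × 5.9) = 943.55 N.
ΣF_x = 0: H_x = T cos 28° = 833.1 N.

H_x ≈ 833 N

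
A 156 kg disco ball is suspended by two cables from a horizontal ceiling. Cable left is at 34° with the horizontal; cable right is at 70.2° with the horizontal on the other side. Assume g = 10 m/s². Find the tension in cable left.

Weight W = 156 × 10 = 1560 N acts straight down.
Horizontal: T_left cos 34° = T_right cos 70.2°  →  T_right = 2.447 T_left.
Vertical: T_left sin 34° + T_right sin 70.2° = 1560.
Substituting the horizontal relation into the vertical equation gives 2.862 T_left = 1560, so T_left = 545.1 N.

T_left ≈ 545 N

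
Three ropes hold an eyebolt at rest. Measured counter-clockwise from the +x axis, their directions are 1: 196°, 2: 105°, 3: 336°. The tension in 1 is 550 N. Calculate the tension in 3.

T_3 ≈ 708 N

Resolve: ΣF_x = 550 cos 196° + T_2 cos 105° + T_3 cos 336° = 0.
        ΣF_y = 550 sin 196° + T_2 sin 105° + T_3 sin 336° = 0.
The known terms sum to (-528.7, -151.6) N, so -0.2588 T_2 + 0.9135 T_3 = 528.7 and 0.9659 T_2 − 0.4067 T_3 = 151.6.
Solving simultaneously: T_2 = 454.9 N, T_3 = 707.6 N.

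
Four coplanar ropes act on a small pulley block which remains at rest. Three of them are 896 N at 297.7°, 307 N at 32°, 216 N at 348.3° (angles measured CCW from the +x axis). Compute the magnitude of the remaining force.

Sum the known components: ΣF_x = 888.4 N, ΣF_y = -674.4 N.
For equilibrium the remaining force must supply (−ΣF_x, −ΣF_y) = (-888.4, 674.4) N.
Magnitude = √((-888.4)² + (674.4)²) = 1115 N; direction = atan2(674.4, -888.4) = 142.8°.

F ≈ 1120 N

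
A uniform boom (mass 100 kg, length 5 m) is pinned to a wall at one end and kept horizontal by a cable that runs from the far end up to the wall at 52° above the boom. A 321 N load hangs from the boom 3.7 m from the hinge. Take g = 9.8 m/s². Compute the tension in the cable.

T ≈ 923 N

Take torques about the hinge: T sin 52° · 5 = 100×9.8×2.5 + 321×3.7 = 3637.7 N·m.
So T = 3637.7 / (0.7880 × 5) = 923.26 N.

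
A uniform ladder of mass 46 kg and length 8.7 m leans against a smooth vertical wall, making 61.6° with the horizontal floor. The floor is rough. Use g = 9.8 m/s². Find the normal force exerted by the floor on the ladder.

ΣF_y = 0: N_floor = 46×9.8 = 450.8 N.

N_floor ≈ 451 N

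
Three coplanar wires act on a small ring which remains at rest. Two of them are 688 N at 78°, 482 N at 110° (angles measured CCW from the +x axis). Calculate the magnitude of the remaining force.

F ≈ 1130 N

Sum the known components: ΣF_x = -21.81 N, ΣF_y = 1126 N.
For equilibrium the remaining force must supply (−ΣF_x, −ΣF_y) = (21.81, -1126) N.
Magnitude = √((21.81)² + (-1126)²) = 1126 N; direction = atan2(-1126, 21.81) = 271.1°.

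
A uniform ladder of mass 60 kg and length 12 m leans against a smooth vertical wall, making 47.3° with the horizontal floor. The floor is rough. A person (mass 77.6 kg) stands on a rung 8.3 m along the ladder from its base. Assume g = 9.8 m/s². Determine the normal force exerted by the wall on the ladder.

N_wall ≈ 757 N

Torques about the foot: N_wall · 12 sin 47.3° = 60×9.8×6 cos 47.3° + 77.6×9.8×8.3 cos 47.3° → N_wall = 756.67 N.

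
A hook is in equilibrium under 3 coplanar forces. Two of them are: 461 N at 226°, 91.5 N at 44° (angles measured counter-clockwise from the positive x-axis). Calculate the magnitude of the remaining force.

Sum the known components: ΣF_x = -254.4 N, ΣF_y = -268.1 N.
For equilibrium the remaining force must supply (−ΣF_x, −ΣF_y) = (254.4, 268.1) N.
Magnitude = √((254.4)² + (268.1)²) = 369.6 N; direction = atan2(268.1, 254.4) = 46.5°.

F ≈ 370 N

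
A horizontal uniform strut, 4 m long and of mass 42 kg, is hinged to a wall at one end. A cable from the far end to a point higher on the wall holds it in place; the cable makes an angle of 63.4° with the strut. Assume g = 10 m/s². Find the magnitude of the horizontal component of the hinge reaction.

H_x ≈ 105 N

Take torques about the hinge: T sin 63.4° · 4 = 42×10×2 = 840 N·m.
So T = 840 / (0.8942 × 4) = 234.86 N.
ΣF_x = 0: H_x = T cos 63.4° = 105.16 N.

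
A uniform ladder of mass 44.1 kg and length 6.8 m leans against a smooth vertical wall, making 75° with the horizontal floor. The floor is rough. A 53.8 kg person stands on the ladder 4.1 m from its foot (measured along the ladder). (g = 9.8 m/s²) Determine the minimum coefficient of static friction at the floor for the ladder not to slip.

ΣF_y = 0: N_floor = 44.1×9.8 + 53.8×9.8 = 959.42 N.
Torques about the foot: N_wall · 6.8 sin 75° = 44.1×9.8×3.4 cos 75° + 53.8×9.8×4.1 cos 75° → N_wall = 143.08 N.
ΣF_x = 0: f_floor = N_wall = 143.08 N.
μ_min = f_floor / N_floor = 143.08 / 959.42 = 0.1491.

μ_min ≈ 0.149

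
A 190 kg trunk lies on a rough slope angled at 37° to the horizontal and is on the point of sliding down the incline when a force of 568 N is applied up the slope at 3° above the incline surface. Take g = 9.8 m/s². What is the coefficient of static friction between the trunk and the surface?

On the verge of sliding down the incline, friction is at its maximum μN and acts up the slope.
Perpendicular to incline: N = W cos 37° − P sin 3° = 1487 − 29.73 = 1457 N.
Along incline: P cos 3° + μN = W sin 37° → μ = (W sin 37° − P cos 3°) / N = 0.3797.

μ ≈ 0.380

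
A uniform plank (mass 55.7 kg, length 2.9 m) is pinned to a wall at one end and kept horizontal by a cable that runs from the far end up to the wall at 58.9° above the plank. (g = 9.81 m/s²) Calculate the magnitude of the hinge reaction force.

|H| ≈ 319 N

Take torques about the hinge: T sin 58.9° · 2.9 = 55.7×9.81×1.45 = 792.3 N·m.
So T = 792.3 / (0.8563 × 2.9) = 319.07 N.
ΣF_x = 0: H_x = T cos 58.9° = 164.81 N.
ΣF_y = 0: H_y = (55.7×9.81) − T sin 58.9° = 546.42 − 273.21 = 273.21 N.
|H| = √(H_x² + H_y²) = √((164.81)² + (273.21)²) = 319.07 N.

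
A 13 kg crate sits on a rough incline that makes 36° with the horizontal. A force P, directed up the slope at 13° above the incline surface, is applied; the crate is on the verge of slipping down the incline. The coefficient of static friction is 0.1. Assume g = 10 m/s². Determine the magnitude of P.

On the verge of sliding down the incline, friction equals μN and acts up the slope.
Perpendicular: N + P sin 13° = W cos 36° = 105.2 N.
Along incline: P cos 13° + μN = W sin 36° with W sin 36° = 76.41 N.
Solving the pair for P and N: P = 69.23 N, N = 89.6 N (and f = μN = 8.96 N).

P ≈ 69.2 N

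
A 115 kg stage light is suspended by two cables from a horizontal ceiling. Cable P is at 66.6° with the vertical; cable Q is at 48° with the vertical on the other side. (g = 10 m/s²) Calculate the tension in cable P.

T_P ≈ 940 N

Angles from the horizontal: cable P is 90° − 66.6° = 23.4°, cable Q is 90° − 48° = 42°.
Weight W = 115 × 10 = 1150 N acts straight down.
Horizontal: T_P cos 23.4° = T_Q cos 42°  →  T_Q = 1.235 T_P.
Vertical: T_P sin 23.4° + T_Q sin 42° = 1150.
Substituting the horizontal relation into the vertical equation gives 1.223 T_P = 1150, so T_P = 939.9 N.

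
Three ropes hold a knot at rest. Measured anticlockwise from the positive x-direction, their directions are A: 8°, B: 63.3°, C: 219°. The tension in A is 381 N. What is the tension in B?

Resolve: ΣF_x = 381 cos 8° + T_B cos 63.3° + T_C cos 219° = 0.
        ΣF_y = 381 sin 8° + T_B sin 63.3° + T_C sin 219° = 0.
The known terms sum to (377.3, 53.02) N, so 0.4493 T_B − 0.7771 T_C = -377.3 and 0.8934 T_B − 0.6293 T_C = -53.02.
Solving simultaneously: T_B = 476.8 N, T_C = 761.2 N.

T_B ≈ 477 N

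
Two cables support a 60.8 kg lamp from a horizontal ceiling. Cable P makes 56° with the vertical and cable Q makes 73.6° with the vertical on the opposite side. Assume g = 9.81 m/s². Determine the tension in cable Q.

T_Q ≈ 642 N

Angles from the horizontal: cable P is 90° − 56° = 34°, cable Q is 90° − 73.6° = 16.4°.
Weight W = 60.8 × 9.81 = 596.4 N acts straight down.
Horizontal: T_P cos 34° = T_Q cos 16.4°  →  T_P = 1.157 T_Q.
Vertical: T_P sin 34° + T_Q sin 16.4° = 596.4.
Substituting the horizontal relation into the vertical equation gives 0.9294 T_Q = 596.4, so T_Q = 641.8 N.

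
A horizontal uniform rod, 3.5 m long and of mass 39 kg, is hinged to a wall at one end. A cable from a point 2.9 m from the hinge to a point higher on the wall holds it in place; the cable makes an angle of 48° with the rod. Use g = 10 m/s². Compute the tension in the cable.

T ≈ 317 N

Take torques about the hinge: T sin 48° · 2.9 = 39×10×1.75 = 682.5 N·m.
So T = 682.5 / (0.7431 × 2.9) = 316.69 N.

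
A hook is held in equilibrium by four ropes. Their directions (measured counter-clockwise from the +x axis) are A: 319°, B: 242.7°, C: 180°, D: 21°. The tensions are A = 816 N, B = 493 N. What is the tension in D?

T_D ≈ 2720 N

Resolve: ΣF_x = 816 cos 319° + 493 cos 242.7° + T_C cos 180° + T_D cos 21° = 0.
        ΣF_y = 816 sin 319° + 493 sin 242.7° + T_C sin 180° + T_D sin 21° = 0.
The known terms sum to (389.7, -973.4) N, so -1.0000 T_C + 0.9336 T_D = -389.7 and 0.0000 T_C + 0.3584 T_D = 973.4.
Solving simultaneously: T_C = 2926 N, T_D = 2716 N.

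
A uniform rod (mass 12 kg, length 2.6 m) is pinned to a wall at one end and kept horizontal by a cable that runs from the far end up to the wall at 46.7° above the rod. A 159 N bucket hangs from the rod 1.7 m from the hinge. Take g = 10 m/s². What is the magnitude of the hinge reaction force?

Take torques about the hinge: T sin 46.7° · 2.6 = 12×10×1.3 + 159×1.7 = 426.3 N·m.
So T = 426.3 / (0.7278 × 2.6) = 225.29 N.
ΣF_x = 0: H_x = T cos 46.7° = 154.51 N.
ΣF_y = 0: H_y = (12×10 + 159) − T sin 46.7° = 279 − 163.96 = 115.04 N.
|H| = √(H_x² + H_y²) = √((154.51)² + (115.04)²) = 192.63 N.

|H| ≈ 193 N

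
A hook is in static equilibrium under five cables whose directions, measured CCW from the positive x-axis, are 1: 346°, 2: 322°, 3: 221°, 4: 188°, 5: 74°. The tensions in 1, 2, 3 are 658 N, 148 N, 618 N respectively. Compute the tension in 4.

T_4 ≈ 502 N

Resolve: ΣF_x = 658 cos 346° + 148 cos 322° + 618 cos 221° + T_4 cos 188° + T_5 cos 74° = 0.
        ΣF_y = 658 sin 346° + 148 sin 322° + 618 sin 221° + T_4 sin 188° + T_5 sin 74° = 0.
The known terms sum to (288.7, -655.7) N, so -0.9903 T_4 + 0.2756 T_5 = -288.7 and -0.1392 T_4 + 0.9613 T_5 = 655.7.
Solving simultaneously: T_4 = 501.6 N, T_5 = 754.8 N.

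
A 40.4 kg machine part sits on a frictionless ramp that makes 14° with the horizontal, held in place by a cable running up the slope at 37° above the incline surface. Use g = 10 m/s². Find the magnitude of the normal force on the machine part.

Take axes along and perpendicular to the incline. Weight components: W sin 14° = 97.74 N down-slope, W cos 14° = 392 N into the surface.
Along incline: T cos 37° = W sin 14° → T = 122.4 N.
Perpendicular: N = W cos 14° − T sin 37° = 318.3 N.

N ≈ 318 N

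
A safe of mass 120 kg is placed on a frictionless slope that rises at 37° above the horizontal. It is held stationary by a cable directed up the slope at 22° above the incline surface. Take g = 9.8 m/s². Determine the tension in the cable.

Take axes along and perpendicular to the incline. Weight components: W sin 37° = 707.7 N down-slope, W cos 37° = 939.2 N into the surface.
Along incline: T cos 22° = W sin 37° → T = 763.3 N.
Perpendicular: N = W cos 37° − T sin 22° = 653.3 N.

T ≈ 763 N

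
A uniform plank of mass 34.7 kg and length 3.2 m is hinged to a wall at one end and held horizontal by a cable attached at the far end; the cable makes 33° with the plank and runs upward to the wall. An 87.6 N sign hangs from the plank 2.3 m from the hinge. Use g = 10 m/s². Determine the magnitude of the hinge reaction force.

|H| ≈ 415 N

Take torques about the hinge: T sin 33° · 3.2 = 34.7×10×1.6 + 87.6×2.3 = 756.68 N·m.
So T = 756.68 / (0.5446 × 3.2) = 434.16 N.
ΣF_x = 0: H_x = T cos 33° = 364.12 N.
ΣF_y = 0: H_y = (34.7×10 + 87.6) − T sin 33° = 434.6 − 236.46 = 198.14 N.
|H| = √(H_x² + H_y²) = √((364.12)² + (198.14)²) = 414.54 N.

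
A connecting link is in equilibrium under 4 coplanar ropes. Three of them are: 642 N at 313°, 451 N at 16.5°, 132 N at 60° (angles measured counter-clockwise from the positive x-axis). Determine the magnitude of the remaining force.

Sum the known components: ΣF_x = 936.3 N, ΣF_y = -227.1 N.
For equilibrium the remaining force must supply (−ΣF_x, −ΣF_y) = (-936.3, 227.1) N.
Magnitude = √((-936.3)² + (227.1)²) = 963.4 N; direction = atan2(227.1, -936.3) = 166.4°.

F ≈ 963 N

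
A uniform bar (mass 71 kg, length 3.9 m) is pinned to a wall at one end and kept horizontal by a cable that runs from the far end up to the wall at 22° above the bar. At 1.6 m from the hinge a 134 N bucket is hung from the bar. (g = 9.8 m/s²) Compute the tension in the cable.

Take torques about the hinge: T sin 22° · 3.9 = 71×9.8×1.95 + 134×1.6 = 1571.2 N·m.
So T = 1571.2 / (0.3746 × 3.9) = 1075.5 N.

T ≈ 1080 N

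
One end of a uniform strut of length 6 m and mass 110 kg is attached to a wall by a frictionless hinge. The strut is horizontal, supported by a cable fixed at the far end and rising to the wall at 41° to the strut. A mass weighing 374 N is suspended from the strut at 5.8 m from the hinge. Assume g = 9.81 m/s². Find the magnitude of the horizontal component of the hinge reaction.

Take torques about the hinge: T sin 41° · 6 = 110×9.81×3 + 374×5.8 = 5406.5 N·m.
So T = 5406.5 / (0.6561 × 6) = 1373.5 N.
ΣF_x = 0: H_x = T cos 41° = 1036.6 N.

H_x ≈ 1040 N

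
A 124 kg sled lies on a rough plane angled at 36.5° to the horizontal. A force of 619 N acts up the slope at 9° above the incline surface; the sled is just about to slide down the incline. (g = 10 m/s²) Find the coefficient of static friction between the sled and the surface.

On the verge of sliding down the incline, friction is at its maximum μN and acts up the slope.
Perpendicular to incline: N = W cos 36.5° − P sin 9° = 996.8 − 96.83 = 899.9 N.
Along incline: P cos 9° + μN = W sin 36.5° → μ = (W sin 36.5° − P cos 9°) / N = 0.1402.

μ ≈ 0.140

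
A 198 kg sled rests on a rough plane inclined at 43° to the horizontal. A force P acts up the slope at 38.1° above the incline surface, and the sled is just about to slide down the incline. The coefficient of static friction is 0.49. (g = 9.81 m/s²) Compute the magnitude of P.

P ≈ 1300 N

On the verge of sliding down the incline, friction equals μN and acts up the slope.
Perpendicular: N + P sin 38.1° = W cos 43° = 1421 N.
Along incline: P cos 38.1° + μN = W sin 43° with W sin 43° = 1325 N.
Solving the pair for P and N: P = 1297 N, N = 620.1 N (and f = μN = 303.9 N).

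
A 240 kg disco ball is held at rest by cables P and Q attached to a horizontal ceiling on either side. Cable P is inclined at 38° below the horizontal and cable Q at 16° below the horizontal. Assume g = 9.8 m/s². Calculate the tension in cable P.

T_P ≈ 2790 N

Weight W = 240 × 9.8 = 2352 N acts straight down.
Horizontal: T_P cos 38° = T_Q cos 16°  →  T_Q = 0.8198 T_P.
Vertical: T_P sin 38° + T_Q sin 16° = 2352.
Substituting the horizontal relation into the vertical equation gives 0.8416 T_P = 2352, so T_P = 2795 N.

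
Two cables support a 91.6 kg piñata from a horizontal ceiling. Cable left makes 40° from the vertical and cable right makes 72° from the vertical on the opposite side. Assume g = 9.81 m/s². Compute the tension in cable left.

T_left ≈ 922 N

Angles from the horizontal: cable left is 90° − 40° = 50°, cable right is 90° − 72° = 18°.
Weight W = 91.6 × 9.81 = 898.6 N acts straight down.
Horizontal: T_left cos 50° = T_right cos 18°  →  T_right = 0.6759 T_left.
Vertical: T_left sin 50° + T_right sin 18° = 898.6.
Substituting the horizontal relation into the vertical equation gives 0.9749 T_left = 898.6, so T_left = 921.7 N.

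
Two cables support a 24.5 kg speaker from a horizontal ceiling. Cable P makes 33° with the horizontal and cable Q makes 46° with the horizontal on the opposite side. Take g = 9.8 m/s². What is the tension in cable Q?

T_Q ≈ 205 N

Weight W = 24.5 × 9.8 = 240.1 N acts straight down.
Horizontal: T_P cos 33° = T_Q cos 46°  →  T_P = 0.8283 T_Q.
Vertical: T_P sin 33° + T_Q sin 46° = 240.1.
Substituting the horizontal relation into the vertical equation gives 1.17 T_Q = 240.1, so T_Q = 205.1 N.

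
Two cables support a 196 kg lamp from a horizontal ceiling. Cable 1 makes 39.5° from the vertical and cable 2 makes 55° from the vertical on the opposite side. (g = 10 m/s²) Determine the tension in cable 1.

Angles from the horizontal: cable 1 is 90° − 39.5° = 50.5°, cable 2 is 90° − 55° = 35°.
Weight W = 196 × 10 = 1960 N acts straight down.
Horizontal: T_1 cos 50.5° = T_2 cos 35°  →  T_2 = 0.7765 T_1.
Vertical: T_1 sin 50.5° + T_2 sin 35° = 1960.
Substituting the horizontal relation into the vertical equation gives 1.217 T_1 = 1960, so T_1 = 1611 N.

T_1 ≈ 1610 N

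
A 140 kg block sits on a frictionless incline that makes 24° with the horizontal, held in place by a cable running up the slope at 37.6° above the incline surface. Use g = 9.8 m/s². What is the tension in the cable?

T ≈ 704 N

Take axes along and perpendicular to the incline. Weight components: W sin 24° = 558 N down-slope, W cos 24° = 1253 N into the surface.
Along incline: T cos 37.6° = W sin 24° → T = 704.3 N.
Perpendicular: N = W cos 24° − T sin 37.6° = 823.6 N.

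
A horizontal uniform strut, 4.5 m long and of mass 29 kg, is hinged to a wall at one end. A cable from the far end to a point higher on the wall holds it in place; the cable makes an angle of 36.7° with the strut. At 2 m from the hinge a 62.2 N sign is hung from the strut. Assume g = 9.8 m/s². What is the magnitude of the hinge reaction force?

Take torques about the hinge: T sin 36.7° · 4.5 = 29×9.8×2.25 + 62.2×2 = 763.85 N·m.
So T = 763.85 / (0.5976 × 4.5) = 284.03 N.
ΣF_x = 0: H_x = T cos 36.7° = 227.73 N.
ΣF_y = 0: H_y = (29×9.8 + 62.2) − T sin 36.7° = 346.4 − 169.74 = 176.66 N.
|H| = √(H_x² + H_y²) = √((227.73)² + (176.66)²) = 288.22 N.

|H| ≈ 288 N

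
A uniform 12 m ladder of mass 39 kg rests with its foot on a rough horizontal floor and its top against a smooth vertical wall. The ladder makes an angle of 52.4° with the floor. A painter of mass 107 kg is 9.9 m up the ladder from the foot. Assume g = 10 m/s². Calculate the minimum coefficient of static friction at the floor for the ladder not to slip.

ΣF_y = 0: N_floor = 39×10 + 107×10 = 1460 N.
Torques about the foot: N_wall · 12 sin 52.4° = 39×10×6 cos 52.4° + 107×10×9.9 cos 52.4° → N_wall = 829.98 N.
ΣF_x = 0: f_floor = N_wall = 829.98 N.
μ_min = f_floor / N_floor = 829.98 / 1460 = 0.5685.

μ_min ≈ 0.568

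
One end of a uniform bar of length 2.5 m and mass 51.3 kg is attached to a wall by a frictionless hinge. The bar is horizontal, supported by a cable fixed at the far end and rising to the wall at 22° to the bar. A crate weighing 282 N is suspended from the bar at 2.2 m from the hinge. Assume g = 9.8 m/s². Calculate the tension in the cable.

Take torques about the hinge: T sin 22° · 2.5 = 51.3×9.8×1.25 + 282×2.2 = 1248.8 N·m.
So T = 1248.8 / (0.3746 × 2.5) = 1333.5 N.

T ≈ 1330 N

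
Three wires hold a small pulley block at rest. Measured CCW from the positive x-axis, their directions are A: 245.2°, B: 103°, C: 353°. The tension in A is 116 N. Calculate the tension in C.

T_C ≈ 75.7 N

Resolve: ΣF_x = 116 cos 245.2° + T_B cos 103° + T_C cos 353° = 0.
        ΣF_y = 116 sin 245.2° + T_B sin 103° + T_C sin 353° = 0.
The known terms sum to (-48.66, -105.3) N, so -0.2250 T_B + 0.9925 T_C = 48.66 and 0.9744 T_B − 0.1219 T_C = 105.3.
Solving simultaneously: T_B = 117.5 N, T_C = 75.66 N.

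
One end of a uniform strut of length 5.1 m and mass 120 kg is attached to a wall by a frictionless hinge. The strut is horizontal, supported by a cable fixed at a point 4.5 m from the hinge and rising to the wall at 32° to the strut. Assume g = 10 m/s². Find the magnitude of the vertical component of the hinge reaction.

Take torques about the hinge: T sin 32° · 4.5 = 120×10×2.55 = 3060 N·m.
So T = 3060 / (0.5299 × 4.5) = 1283.2 N.
ΣF_y = 0: H_y = (120×10) − T sin 32° = 1200 − 680 = 520 N.

|H_y| ≈ 520 N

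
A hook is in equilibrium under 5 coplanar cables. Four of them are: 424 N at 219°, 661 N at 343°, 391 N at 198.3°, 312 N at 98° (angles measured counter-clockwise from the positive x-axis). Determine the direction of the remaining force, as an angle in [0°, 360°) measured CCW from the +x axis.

Sum the known components: ΣF_x = -112 N, ΣF_y = -273.9 N.
For equilibrium the remaining force must supply (−ΣF_x, −ΣF_y) = (112, 273.9) N.
Magnitude = √((112)² + (273.9)²) = 295.9 N; direction = atan2(273.9, 112) = 67.8°.

θ ≈ 67.8°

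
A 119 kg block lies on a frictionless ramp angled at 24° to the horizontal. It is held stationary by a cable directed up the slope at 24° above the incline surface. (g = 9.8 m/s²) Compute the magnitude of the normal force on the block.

Take axes along and perpendicular to the incline. Weight components: W sin 24° = 474.3 N down-slope, W cos 24° = 1065 N into the surface.
Along incline: T cos 24° = W sin 24° → T = 519.2 N.
Perpendicular: N = W cos 24° − T sin 24° = 854.2 N.

N ≈ 854 N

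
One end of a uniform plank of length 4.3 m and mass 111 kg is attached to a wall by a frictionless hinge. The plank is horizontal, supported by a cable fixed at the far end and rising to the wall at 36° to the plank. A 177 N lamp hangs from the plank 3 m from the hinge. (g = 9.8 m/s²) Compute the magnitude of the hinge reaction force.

Take torques about the hinge: T sin 36° · 4.3 = 111×9.8×2.15 + 177×3 = 2869.8 N·m.
So T = 2869.8 / (0.5878 × 4.3) = 1135.4 N.
ΣF_x = 0: H_x = T cos 36° = 918.58 N.
ΣF_y = 0: H_y = (111×9.8 + 177) − T sin 36° = 1264.8 − 667.39 = 597.41 N.
|H| = √(H_x² + H_y²) = √((918.58)² + (597.41)²) = 1095.8 N.

|H| ≈ 1100 N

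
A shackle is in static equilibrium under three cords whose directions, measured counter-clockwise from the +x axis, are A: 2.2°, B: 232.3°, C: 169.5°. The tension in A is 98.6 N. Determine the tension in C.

T_C ≈ 85 N

Resolve: ΣF_x = 98.6 cos 2.2° + T_B cos 232.3° + T_C cos 169.5° = 0.
        ΣF_y = 98.6 sin 2.2° + T_B sin 232.3° + T_C sin 169.5° = 0.
The known terms sum to (98.53, 3.785) N, so -0.6115 T_B − 0.9833 T_C = -98.53 and -0.7912 T_B + 0.1822 T_C = -3.785.
Solving simultaneously: T_B = 24.37 N, T_C = 85.05 N.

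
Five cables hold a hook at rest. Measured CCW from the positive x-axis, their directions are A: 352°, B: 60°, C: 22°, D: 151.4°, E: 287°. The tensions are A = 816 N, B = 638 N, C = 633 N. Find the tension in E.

T_E ≈ 2020 N

Resolve: ΣF_x = 816 cos 352° + 638 cos 60° + 633 cos 22° + T_D cos 151.4° + T_E cos 287° = 0.
        ΣF_y = 816 sin 352° + 638 sin 60° + 633 sin 22° + T_D sin 151.4° + T_E sin 287° = 0.
The known terms sum to (1714, 676.1) N, so -0.8780 T_D + 0.2924 T_E = -1714 and 0.4787 T_D − 0.9563 T_E = -676.1.
Solving simultaneously: T_D = 2625 N, T_E = 2021 N.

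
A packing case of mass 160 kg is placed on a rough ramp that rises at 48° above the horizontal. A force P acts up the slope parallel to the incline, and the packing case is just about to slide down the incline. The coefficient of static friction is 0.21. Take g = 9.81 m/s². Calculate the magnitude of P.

On the verge of sliding down the incline, friction equals μN and acts up the slope.
Perpendicular: N + P sin 0° = W cos 48° = 1050 N.
Along incline: P cos 0° + μN = W sin 48° with W sin 48° = 1166 N.
Solving the pair for P and N: P = 945.9 N, N = 1050 N (and f = μN = 220.6 N).

P ≈ 946 N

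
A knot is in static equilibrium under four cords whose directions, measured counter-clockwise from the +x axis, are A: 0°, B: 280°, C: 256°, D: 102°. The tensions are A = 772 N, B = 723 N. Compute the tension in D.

Resolve: ΣF_x = 772 cos 0° + 723 cos 280° + T_C cos 256° + T_D cos 102° = 0.
        ΣF_y = 772 sin 0° + 723 sin 280° + T_C sin 256° + T_D sin 102° = 0.
The known terms sum to (897.5, -712) N, so -0.2419 T_C − 0.2079 T_D = -897.5 and -0.9703 T_C + 0.9781 T_D = 712.
Solving simultaneously: T_C = 1665 N, T_D = 2380 N.

T_D ≈ 2380 N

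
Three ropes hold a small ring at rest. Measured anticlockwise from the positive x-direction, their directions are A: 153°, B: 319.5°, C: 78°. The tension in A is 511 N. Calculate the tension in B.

T_B ≈ 562 N

Resolve: ΣF_x = 511 cos 153° + T_B cos 319.5° + T_C cos 78° = 0.
        ΣF_y = 511 sin 153° + T_B sin 319.5° + T_C sin 78° = 0.
The known terms sum to (-455.3, 232) N, so 0.7604 T_B + 0.2079 T_C = 455.3 and -0.6494 T_B + 0.9781 T_C = -232.
Solving simultaneously: T_B = 561.7 N, T_C = 135.7 N.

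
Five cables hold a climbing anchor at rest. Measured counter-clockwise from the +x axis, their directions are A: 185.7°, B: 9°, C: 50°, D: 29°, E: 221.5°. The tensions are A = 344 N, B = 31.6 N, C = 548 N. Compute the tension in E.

Resolve: ΣF_x = 344 cos 185.7° + 31.6 cos 9° + 548 cos 50° + T_D cos 29° + T_E cos 221.5° = 0.
        ΣF_y = 344 sin 185.7° + 31.6 sin 9° + 548 sin 50° + T_D sin 29° + T_E sin 221.5° = 0.
The known terms sum to (41.16, 390.6) N, so 0.8746 T_D − 0.7490 T_E = -41.16 and 0.4848 T_D − 0.6626 T_E = -390.6.
Solving simultaneously: T_D = 1225 N, T_E = 1486 N.

T_E ≈ 1490 N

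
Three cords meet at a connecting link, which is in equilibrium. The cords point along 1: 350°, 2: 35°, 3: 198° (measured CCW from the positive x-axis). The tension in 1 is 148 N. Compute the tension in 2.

Resolve: ΣF_x = 148 cos 350° + T_2 cos 35° + T_3 cos 198° = 0.
        ΣF_y = 148 sin 350° + T_2 sin 35° + T_3 sin 198° = 0.
The known terms sum to (145.8, -25.7) N, so 0.8192 T_2 − 0.9511 T_3 = -145.8 and 0.5736 T_2 − 0.3090 T_3 = 25.7.
Solving simultaneously: T_2 = 237.6 N, T_3 = 357.9 N.

T_2 ≈ 238 N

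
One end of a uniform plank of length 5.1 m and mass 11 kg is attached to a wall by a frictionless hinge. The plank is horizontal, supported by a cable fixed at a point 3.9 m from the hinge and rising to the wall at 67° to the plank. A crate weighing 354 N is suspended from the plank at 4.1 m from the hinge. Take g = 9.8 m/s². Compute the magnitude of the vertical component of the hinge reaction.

Take torques about the hinge: T sin 67° · 3.9 = 11×9.8×2.55 + 354×4.1 = 1726.3 N·m.
So T = 1726.3 / (0.9205 × 3.9) = 480.86 N.
ΣF_y = 0: H_y = (11×9.8 + 354) − T sin 67° = 461.8 − 442.64 = 19.162 N.

|H_y| ≈ 19.2 N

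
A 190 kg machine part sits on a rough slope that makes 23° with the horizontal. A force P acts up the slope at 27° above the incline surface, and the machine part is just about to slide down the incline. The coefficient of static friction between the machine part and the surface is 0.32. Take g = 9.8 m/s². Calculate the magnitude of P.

P ≈ 240 N

On the verge of sliding down the incline, friction equals μN and acts up the slope.
Perpendicular: N + P sin 27° = W cos 23° = 1714 N.
Along incline: P cos 27° + μN = W sin 23° with W sin 23° = 727.5 N.
Solving the pair for P and N: P = 240.1 N, N = 1605 N (and f = μN = 513.6 N).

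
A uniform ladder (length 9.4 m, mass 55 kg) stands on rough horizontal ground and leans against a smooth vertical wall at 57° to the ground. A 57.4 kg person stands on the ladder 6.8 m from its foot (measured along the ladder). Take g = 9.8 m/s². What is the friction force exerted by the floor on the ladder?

f ≈ 439 N

Torques about the foot: N_wall · 9.4 sin 57° = 55×9.8×4.7 cos 57° + 57.4×9.8×6.8 cos 57° → N_wall = 439.28 N.
ΣF_x = 0: f_floor = N_wall = 439.28 N.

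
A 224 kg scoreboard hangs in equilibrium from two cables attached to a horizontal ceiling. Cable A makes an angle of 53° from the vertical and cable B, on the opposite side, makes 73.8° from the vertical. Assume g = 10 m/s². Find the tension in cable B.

T_B ≈ 2230 N

Angles from the horizontal: cable A is 90° − 53° = 37°, cable B is 90° − 73.8° = 16.2°.
Weight W = 224 × 10 = 2240 N acts straight down.
Horizontal: T_A cos 37° = T_B cos 16.2°  →  T_A = 1.202 T_B.
Vertical: T_A sin 37° + T_B sin 16.2° = 2240.
Substituting the horizontal relation into the vertical equation gives 1.003 T_B = 2240, so T_B = 2234 N.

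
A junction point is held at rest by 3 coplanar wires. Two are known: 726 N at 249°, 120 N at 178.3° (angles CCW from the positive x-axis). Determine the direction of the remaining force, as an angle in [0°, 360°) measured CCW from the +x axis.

Sum the known components: ΣF_x = -380.1 N, ΣF_y = -674.2 N.
For equilibrium the remaining force must supply (−ΣF_x, −ΣF_y) = (380.1, 674.2) N.
Magnitude = √((380.1)² + (674.2)²) = 774 N; direction = atan2(674.2, 380.1) = 60.6°.

θ ≈ 60.6°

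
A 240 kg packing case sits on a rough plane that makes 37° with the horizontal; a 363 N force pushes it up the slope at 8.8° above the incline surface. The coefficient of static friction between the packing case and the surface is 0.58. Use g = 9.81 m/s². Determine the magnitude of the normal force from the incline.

Axes along / perpendicular to the incline. W sin 37° = 1417 N down-slope; W cos 37° = 1880 N into the surface.
Perpendicular: N = W cos 37° − P sin 8.8° = 1880 − 55.53 = 1825 N.
Along incline: P cos 8.8° + f = W sin 37° (friction acts up-slope) → f = 1417 − 358.7 = 1058 N.
|f| = 1058 N ≤ μN = 1058 N, so the packing case is indeed static.

N ≈ 1820 N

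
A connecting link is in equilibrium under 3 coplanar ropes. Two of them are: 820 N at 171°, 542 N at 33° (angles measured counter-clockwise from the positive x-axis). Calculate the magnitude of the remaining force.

Sum the known components: ΣF_x = -355.3 N, ΣF_y = 423.5 N.
For equilibrium the remaining force must supply (−ΣF_x, −ΣF_y) = (355.3, -423.5) N.
Magnitude = √((355.3)² + (-423.5)²) = 552.8 N; direction = atan2(-423.5, 355.3) = 310.0°.

F ≈ 553 N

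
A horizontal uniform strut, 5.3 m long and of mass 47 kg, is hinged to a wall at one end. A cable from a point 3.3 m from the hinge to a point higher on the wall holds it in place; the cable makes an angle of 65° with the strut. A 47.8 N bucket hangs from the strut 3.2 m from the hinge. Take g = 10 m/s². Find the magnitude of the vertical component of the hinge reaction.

Take torques about the hinge: T sin 65° · 3.3 = 47×10×2.65 + 47.8×3.2 = 1398.5 N·m.
So T = 1398.5 / (0.9063 × 3.3) = 467.58 N.
ΣF_y = 0: H_y = (47×10 + 47.8) − T sin 65° = 517.8 − 423.78 = 94.024 N.

|H_y| ≈ 94 N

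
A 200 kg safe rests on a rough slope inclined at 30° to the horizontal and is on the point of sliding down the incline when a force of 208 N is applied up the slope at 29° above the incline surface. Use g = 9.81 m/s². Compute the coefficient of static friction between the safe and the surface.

μ ≈ 0.500

On the verge of sliding down the incline, friction is at its maximum μN and acts up the slope.
Perpendicular to incline: N = W cos 30° − P sin 29° = 1699 − 100.8 = 1598 N.
Along incline: P cos 29° + μN = W sin 30° → μ = (W sin 30° − P cos 29°) / N = 0.5.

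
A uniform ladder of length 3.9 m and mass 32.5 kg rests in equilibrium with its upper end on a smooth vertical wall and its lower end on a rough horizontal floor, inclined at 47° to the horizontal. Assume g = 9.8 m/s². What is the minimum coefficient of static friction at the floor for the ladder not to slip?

μ_min ≈ 0.466

ΣF_y = 0: N_floor = 32.5×9.8 = 318.5 N.
Torques about the foot: N_wall · 3.9 sin 47° = 32.5×9.8×1.95 cos 47° → N_wall = 148.5 N.
ΣF_x = 0: f_floor = N_wall = 148.5 N.
μ_min = f_floor / N_floor = 148.5 / 318.5 = 0.4663.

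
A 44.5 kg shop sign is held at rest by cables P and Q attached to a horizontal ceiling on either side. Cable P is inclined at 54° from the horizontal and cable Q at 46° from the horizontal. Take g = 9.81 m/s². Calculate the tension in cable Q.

T_Q ≈ 261 N

Weight W = 44.5 × 9.81 = 436.5 N acts straight down.
Horizontal: T_P cos 54° = T_Q cos 46°  →  T_P = 1.182 T_Q.
Vertical: T_P sin 54° + T_Q sin 46° = 436.5.
Substituting the horizontal relation into the vertical equation gives 1.675 T_Q = 436.5, so T_Q = 260.6 N.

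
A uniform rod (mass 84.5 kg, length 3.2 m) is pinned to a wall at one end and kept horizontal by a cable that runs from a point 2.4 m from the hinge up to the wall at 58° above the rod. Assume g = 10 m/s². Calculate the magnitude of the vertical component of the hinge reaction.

Take torques about the hinge: T sin 58° · 2.4 = 84.5×10×1.6 = 1352 N·m.
So T = 1352 / (0.8480 × 2.4) = 664.27 N.
ΣF_y = 0: H_y = (84.5×10) − T sin 58° = 845 − 563.33 = 281.67 N.

|H_y| ≈ 282 N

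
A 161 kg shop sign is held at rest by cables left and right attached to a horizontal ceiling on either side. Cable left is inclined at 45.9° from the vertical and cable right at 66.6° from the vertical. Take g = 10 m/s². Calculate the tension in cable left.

Angles from the horizontal: cable left is 90° − 45.9° = 44.1°, cable right is 90° − 66.6° = 23.4°.
Weight W = 161 × 10 = 1610 N acts straight down.
Horizontal: T_left cos 44.1° = T_right cos 23.4°  →  T_right = 0.7825 T_left.
Vertical: T_left sin 44.1° + T_right sin 23.4° = 1610.
Substituting the horizontal relation into the vertical equation gives 1.007 T_left = 1610, so T_left = 1599 N.

T_left ≈ 1600 N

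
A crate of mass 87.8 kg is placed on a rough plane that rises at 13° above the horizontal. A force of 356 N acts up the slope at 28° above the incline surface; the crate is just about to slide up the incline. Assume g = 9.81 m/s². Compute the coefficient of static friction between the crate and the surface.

On the verge of sliding up the incline, friction is at its maximum μN and acts down the slope.
Perpendicular to incline: N = W cos 13° − P sin 28° = 839.2 − 167.1 = 672.1 N.
Along incline: P cos 28° − μN = W sin 13° → μ = −(W sin 13° − P cos 28°) / N = 0.1794.

μ ≈ 0.179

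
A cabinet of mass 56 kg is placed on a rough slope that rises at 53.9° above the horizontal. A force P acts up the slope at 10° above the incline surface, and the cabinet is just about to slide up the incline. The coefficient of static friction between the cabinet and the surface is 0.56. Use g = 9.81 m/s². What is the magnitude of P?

On the verge of sliding up the incline, friction equals μN and acts down the slope.
Perpendicular: N + P sin 10° = W cos 53.9° = 323.7 N.
Along incline: P cos 10° = W sin 53.9° + μN  with W sin 53.9° = 443.9 N.
Solving the pair for P and N: P = 577.7 N, N = 223.4 N (and f = μN = 125.1 N).

P ≈ 578 N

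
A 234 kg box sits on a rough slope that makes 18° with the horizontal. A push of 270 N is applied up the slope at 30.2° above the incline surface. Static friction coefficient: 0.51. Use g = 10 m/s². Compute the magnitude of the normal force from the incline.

N ≈ 2090 N

Axes along / perpendicular to the incline. W sin 18° = 723.1 N down-slope; W cos 18° = 2225 N into the surface.
Perpendicular: N = W cos 18° − P sin 30.2° = 2225 − 135.8 = 2090 N.
Along incline: P cos 30.2° + f = W sin 18° (friction acts up-slope) → f = 723.1 − 233.4 = 489.7 N.
|f| = 489.7 N ≤ μN = 1066 N, so the box is indeed static.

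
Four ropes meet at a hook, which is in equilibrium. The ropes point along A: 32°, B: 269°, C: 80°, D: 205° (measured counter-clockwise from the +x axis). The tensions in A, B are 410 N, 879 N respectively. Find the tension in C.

Resolve: ΣF_x = 410 cos 32° + 879 cos 269° + T_C cos 80° + T_D cos 205° = 0.
        ΣF_y = 410 sin 32° + 879 sin 269° + T_C sin 80° + T_D sin 205° = 0.
The known terms sum to (332.4, -661.6) N, so 0.1736 T_C − 0.9063 T_D = -332.4 and 0.9848 T_C − 0.4226 T_D = 661.6.
Solving simultaneously: T_C = 903.5 N, T_D = 539.8 N.

T_C ≈ 903 N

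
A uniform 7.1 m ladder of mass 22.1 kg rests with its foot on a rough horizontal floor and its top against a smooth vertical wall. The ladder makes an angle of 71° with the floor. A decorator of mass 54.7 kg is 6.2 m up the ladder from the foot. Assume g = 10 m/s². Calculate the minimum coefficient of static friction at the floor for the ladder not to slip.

ΣF_y = 0: N_floor = 22.1×10 + 54.7×10 = 768 N.
Torques about the foot: N_wall · 7.1 sin 71° = 22.1×10×3.55 cos 71° + 54.7×10×6.2 cos 71° → N_wall = 202.52 N.
ΣF_x = 0: f_floor = N_wall = 202.52 N.
μ_min = f_floor / N_floor = 202.52 / 768 = 0.2637.

μ_min ≈ 0.264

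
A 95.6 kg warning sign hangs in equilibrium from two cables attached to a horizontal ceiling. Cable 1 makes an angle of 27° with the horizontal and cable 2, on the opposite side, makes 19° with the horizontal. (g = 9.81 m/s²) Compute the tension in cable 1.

T_1 ≈ 1230 N

Weight W = 95.6 × 9.81 = 937.8 N acts straight down.
Horizontal: T_1 cos 27° = T_2 cos 19°  →  T_2 = 0.9423 T_1.
Vertical: T_1 sin 27° + T_2 sin 19° = 937.8.
Substituting the horizontal relation into the vertical equation gives 0.7608 T_1 = 937.8, so T_1 = 1233 N.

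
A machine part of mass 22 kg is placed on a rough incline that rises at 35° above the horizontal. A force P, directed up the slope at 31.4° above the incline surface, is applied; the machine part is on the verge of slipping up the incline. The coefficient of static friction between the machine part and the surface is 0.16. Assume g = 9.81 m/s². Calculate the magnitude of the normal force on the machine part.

On the verge of sliding up the incline, friction equals μN and acts down the slope.
Perpendicular: N + P sin 31.4° = W cos 35° = 176.8 N.
Along incline: P cos 31.4° = W sin 35° + μN  with W sin 35° = 123.8 N.
Solving the pair for P and N: P = 162.3 N, N = 92.22 N (and f = μN = 14.76 N).

N ≈ 92.2 N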